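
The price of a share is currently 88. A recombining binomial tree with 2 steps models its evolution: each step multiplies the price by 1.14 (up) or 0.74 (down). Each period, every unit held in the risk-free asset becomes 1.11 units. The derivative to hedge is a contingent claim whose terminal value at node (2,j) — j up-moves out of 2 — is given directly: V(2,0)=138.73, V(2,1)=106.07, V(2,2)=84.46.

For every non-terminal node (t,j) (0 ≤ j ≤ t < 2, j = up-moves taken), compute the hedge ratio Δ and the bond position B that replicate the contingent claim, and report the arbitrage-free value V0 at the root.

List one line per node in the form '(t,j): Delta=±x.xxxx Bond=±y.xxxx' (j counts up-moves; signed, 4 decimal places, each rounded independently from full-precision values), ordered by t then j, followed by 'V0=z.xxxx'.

(0,0): Delta=-0.5743 Bond=121.7687
(1,0): Delta=-1.2538 Bond=179.4153
(1,1): Delta=-0.5385 Bond=131.5752
V0=71.2310

No-arbitrage ⇒ martingale measure with p* = (R−d)/(u−d) = 0.9250.
Payoff layer (t=2): V(2,0)=138.7300, V(2,1)=106.0700, V(2,2)=84.4600
(1,0): S=65.1200. Δ = (V_up−V_dn)/(S_up−S_dn) = (106.0700−138.7300)/(74.2368−48.1888) = -1.2538. V = [p*·106.0700 + (1−p*)·138.7300]/1.11 = 97.7653. B = V − Δ·S = 179.4153.
(1,1): S=100.3200. Δ = (V_up−V_dn)/(S_up−S_dn) = (84.4600−106.0700)/(114.3648−74.2368) = -0.5385. V = [p*·84.4600 + (1−p*)·106.0700]/1.11 = 77.5502. B = V − Δ·S = 131.5752.
(0,0): S=88.0000. Δ = (V_up−V_dn)/(S_up−S_dn) = (77.5502−97.7653)/(100.3200−65.1200) = -0.5743. V = [p*·77.5502 + (1−p*)·97.7653]/1.11 = 71.2310. B = V − Δ·S = 121.7687.
Check: Δ(0,0)·S0 + B(0,0) = 71.2310 = V0.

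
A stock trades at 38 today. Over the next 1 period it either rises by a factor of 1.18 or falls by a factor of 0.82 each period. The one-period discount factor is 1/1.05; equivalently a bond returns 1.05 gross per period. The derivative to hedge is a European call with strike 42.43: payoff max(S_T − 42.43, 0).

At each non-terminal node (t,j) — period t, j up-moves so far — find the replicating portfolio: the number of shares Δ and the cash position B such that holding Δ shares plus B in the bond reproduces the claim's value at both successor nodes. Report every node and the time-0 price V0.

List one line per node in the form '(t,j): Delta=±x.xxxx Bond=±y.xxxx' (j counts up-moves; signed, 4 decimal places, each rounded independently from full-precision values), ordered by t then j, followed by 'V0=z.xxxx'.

Under the risk-neutral measure, an up-move has probability p* = (R−d)/(u−d) = 0.6389 and values discount at R = 1.05.
Terminal values V(1,·): V(1,0)=0.0000, V(1,1)=2.4100
Node (0,0) S=38.0000: V=(p*·2.4100+(1−p*)·0.0000)/1.05=1.4664; Δ=(2.4100−0.0000)/(44.8400−31.1600)=0.1762; B=V−Δ·S=-5.2280
Check: Δ(0,0)·S0 + B(0,0) = 1.4664 = V0.

(0,0): Delta=0.1762 Bond=-5.2280
V0=1.4664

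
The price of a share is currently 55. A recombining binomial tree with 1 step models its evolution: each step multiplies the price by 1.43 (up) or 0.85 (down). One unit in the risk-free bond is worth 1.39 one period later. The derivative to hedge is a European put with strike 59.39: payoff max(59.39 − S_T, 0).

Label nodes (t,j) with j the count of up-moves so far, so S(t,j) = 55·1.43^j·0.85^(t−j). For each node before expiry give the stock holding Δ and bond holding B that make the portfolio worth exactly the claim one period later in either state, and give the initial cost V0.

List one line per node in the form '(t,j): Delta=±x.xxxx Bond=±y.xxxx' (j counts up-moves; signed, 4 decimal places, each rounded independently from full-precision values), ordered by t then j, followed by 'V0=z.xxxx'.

Risk-neutral probability p* = (R−d)/(u−d) = (1.39−0.85)/(1.43−0.85) = 0.9310.
Payoff layer (t=1): V(1,0)=12.6400, V(1,1)=0.0000
Node (0,0) S=55.0000: V=(p*·0.0000+(1−p*)·12.6400)/1.39=0.6271; Δ=(0.0000−12.6400)/(78.6500−46.7500)=-0.3962; B=V−Δ·S=22.4202
Check: Δ(0,0)·S0 + B(0,0) = 0.6271 = V0.

(0,0): Delta=-0.3962 Bond=22.4202
V0=0.6271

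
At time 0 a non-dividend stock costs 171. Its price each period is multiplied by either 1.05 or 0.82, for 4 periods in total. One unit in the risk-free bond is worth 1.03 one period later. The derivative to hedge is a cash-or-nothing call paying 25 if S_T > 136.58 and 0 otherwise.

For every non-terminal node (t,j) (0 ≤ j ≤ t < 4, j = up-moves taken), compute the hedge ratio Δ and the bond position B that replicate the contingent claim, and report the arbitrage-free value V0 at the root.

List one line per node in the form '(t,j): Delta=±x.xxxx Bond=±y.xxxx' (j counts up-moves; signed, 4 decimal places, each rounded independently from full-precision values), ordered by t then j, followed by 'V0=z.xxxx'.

Under the risk-neutral measure, an up-move has probability p* = (R−d)/(u−d) = 0.9130 and values discount at R = 1.03.
Payoff layer (t=4): V(4,0)=0.0000, V(4,1)=0.0000, V(4,2)=0.0000, V(4,3)=25.0000, V(4,4)=25.0000
(3,0): S=94.2839. Δ = (V_up−V_dn)/(S_up−S_dn) = (0.0000−0.0000)/(98.9981−77.3128) = 0.0000. V = [p*·0.0000 + (1−p*)·0.0000]/1.03 = 0.0000. B = V − Δ·S = 0.0000.
(3,1): S=120.7294. Δ = (V_up−V_dn)/(S_up−S_dn) = (0.0000−0.0000)/(126.7659−98.9981) = 0.0000. V = [p*·0.0000 + (1−p*)·0.0000]/1.03 = 0.0000. B = V − Δ·S = 0.0000.
(3,2): S=154.5925. Δ = (V_up−V_dn)/(S_up−S_dn) = (25.0000−0.0000)/(162.3222−126.7659) = 0.7031. V = [p*·25.0000 + (1−p*)·0.0000]/1.03 = 22.1612. B = V − Δ·S = -86.5344.
(3,3): S=197.9539. Δ = (V_up−V_dn)/(S_up−S_dn) = (25.0000−25.0000)/(207.8516−162.3222) = 0.0000. V = [p*·25.0000 + (1−p*)·25.0000]/1.03 = 24.2718. B = V − Δ·S = 24.2718.
(2,0): S=114.9804. Δ = (V_up−V_dn)/(S_up−S_dn) = (0.0000−0.0000)/(120.7294−94.2839) = 0.0000. V = [p*·0.0000 + (1−p*)·0.0000]/1.03 = 0.0000. B = V − Δ·S = 0.0000.
(2,1): S=147.2310. Δ = (V_up−V_dn)/(S_up−S_dn) = (22.1612−0.0000)/(154.5925−120.7294) = 0.6544. V = [p*·22.1612 + (1−p*)·0.0000]/1.03 = 19.6448. B = V − Δ·S = -76.7084.
(2,2): S=188.5275. Δ = (V_up−V_dn)/(S_up−S_dn) = (24.2718−22.1612)/(197.9539−154.5925) = 0.0487. V = [p*·24.2718 + (1−p*)·22.1612]/1.03 = 23.3867. B = V − Δ·S = 14.2102.
(1,0): S=140.2200. Δ = (V_up−V_dn)/(S_up−S_dn) = (19.6448−0.0000)/(147.2310−114.9804) = 0.6091. V = [p*·19.6448 + (1−p*)·0.0000]/1.03 = 17.4142. B = V − Δ·S = -67.9982.
(1,1): S=179.5500. Δ = (V_up−V_dn)/(S_up−S_dn) = (23.3867−19.6448)/(188.5275−147.2310) = 0.0906. V = [p*·23.3867 + (1−p*)·19.6448]/1.03 = 22.3896. B = V − Δ·S = 6.1206.
(0,0): S=171.0000. Δ = (V_up−V_dn)/(S_up−S_dn) = (22.3896−17.4142)/(179.5500−140.2200) = 0.1265. V = [p*·22.3896 + (1−p*)·17.4142]/1.03 = 21.3175. B = V − Δ·S = -0.3150.
Each (Δ,B) replicates both successor values, so the strategy is self-financing and V0 is arbitrage-free.

(0,0): Delta=0.1265 Bond=-0.3150
(1,0): Delta=0.6091 Bond=-67.9982
(1,1): Delta=0.0906 Bond=6.1206
(2,0): Delta=0.0000 Bond=0.0000
(2,1): Delta=0.6544 Bond=-76.7084
(2,2): Delta=0.0487 Bond=14.2102
(3,0): Delta=0.0000 Bond=0.0000
(3,1): Delta=0.0000 Bond=0.0000
(3,2): Delta=0.7031 Bond=-86.5344
(3,3): Delta=0.0000 Bond=24.2718
V0=21.3175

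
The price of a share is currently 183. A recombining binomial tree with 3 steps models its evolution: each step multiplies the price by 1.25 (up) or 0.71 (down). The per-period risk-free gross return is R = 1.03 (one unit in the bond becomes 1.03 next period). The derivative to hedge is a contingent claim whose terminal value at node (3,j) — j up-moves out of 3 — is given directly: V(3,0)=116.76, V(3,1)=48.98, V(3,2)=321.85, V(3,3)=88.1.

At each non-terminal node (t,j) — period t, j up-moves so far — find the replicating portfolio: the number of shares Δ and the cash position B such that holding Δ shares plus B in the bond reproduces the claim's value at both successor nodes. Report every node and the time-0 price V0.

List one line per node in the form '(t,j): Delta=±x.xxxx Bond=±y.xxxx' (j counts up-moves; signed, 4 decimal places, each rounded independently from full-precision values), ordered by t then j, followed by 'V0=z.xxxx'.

Since d<R<u, set p* = (R−d)/(u−d) = 0.5926; price each node as the discounted p*-expectation of its children.
Terminal payoffs: V(3,0)=116.7600, V(3,1)=48.9800, V(3,2)=321.8500, V(3,3)=88.1000
Node (2,0) S=92.2503: V=(p*·48.9800+(1−p*)·116.7600)/1.03=74.3632; Δ=(48.9800−116.7600)/(115.3129−65.4977)=-1.3606; B=V−Δ·S=199.8817
Node (2,1) S=162.4125: V=(p*·321.8500+(1−p*)·48.9800)/1.03=204.5444; Δ=(321.8500−48.9800)/(203.0156−115.3129)=3.1113; B=V−Δ·S=-300.7704
Node (2,2) S=285.9375: V=(p*·88.1000+(1−p*)·321.8500)/1.03=177.9917; Δ=(88.1000−321.8500)/(357.4219−203.0156)=-1.5139; B=V−Δ·S=610.8621
Node (1,0) S=129.9300: V=(p*·204.5444+(1−p*)·74.3632)/1.03=147.0948; Δ=(204.5444−74.3632)/(162.4125−92.2503)=1.8554; B=V−Δ·S=-93.9816
Node (1,1) S=228.7500: V=(p*·177.9917+(1−p*)·204.5444)/1.03=183.3102; Δ=(177.9917−204.5444)/(285.9375−162.4125)=-0.2150; B=V−Δ·S=232.4818
Node (0,0) S=183.0000: V=(p*·183.3102+(1−p*)·147.0948)/1.03=163.6464; Δ=(183.3102−147.0948)/(228.7500−129.9300)=0.3665; B=V−Δ·S=96.5808
Each (Δ,B) replicates both successor values, so the strategy is self-financing and V0 is arbitrage-free.

(0,0): Delta=0.3665 Bond=96.5808
(1,0): Delta=1.8554 Bond=-93.9816
(1,1): Delta=-0.2150 Bond=232.4818
(2,0): Delta=-1.3606 Bond=199.8817
(2,1): Delta=3.1113 Bond=-300.7704
(2,2): Delta=-1.5139 Bond=610.8621
V0=163.6464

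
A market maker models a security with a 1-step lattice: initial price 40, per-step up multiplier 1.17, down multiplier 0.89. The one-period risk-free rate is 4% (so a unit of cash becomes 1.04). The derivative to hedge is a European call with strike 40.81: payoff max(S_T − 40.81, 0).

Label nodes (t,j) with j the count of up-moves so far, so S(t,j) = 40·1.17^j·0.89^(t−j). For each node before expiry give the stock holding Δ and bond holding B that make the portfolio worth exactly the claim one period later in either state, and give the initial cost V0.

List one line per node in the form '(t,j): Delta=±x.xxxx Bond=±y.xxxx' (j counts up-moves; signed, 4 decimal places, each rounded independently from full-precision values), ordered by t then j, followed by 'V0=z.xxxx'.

The replicating-portfolio and risk-neutral prices coincide; use p* = (1.04−0.89)/(1.17−0.89) = 0.5357 for the latter.
At expiry t=1: V(1,0)=0.0000, V(1,1)=5.9900
(0,0): S=40.0000. Δ = (V_up−V_dn)/(S_up−S_dn) = (5.9900−0.0000)/(46.8000−35.6000) = 0.5348. V = [p*·5.9900 + (1−p*)·0.0000]/1.04 = 3.0855. B = V − Δ·S = -18.3073.
Root portfolio cost Δ·40+B reproduces V0=3.0855.

(0,0): Delta=0.5348 Bond=-18.3073
V0=3.0855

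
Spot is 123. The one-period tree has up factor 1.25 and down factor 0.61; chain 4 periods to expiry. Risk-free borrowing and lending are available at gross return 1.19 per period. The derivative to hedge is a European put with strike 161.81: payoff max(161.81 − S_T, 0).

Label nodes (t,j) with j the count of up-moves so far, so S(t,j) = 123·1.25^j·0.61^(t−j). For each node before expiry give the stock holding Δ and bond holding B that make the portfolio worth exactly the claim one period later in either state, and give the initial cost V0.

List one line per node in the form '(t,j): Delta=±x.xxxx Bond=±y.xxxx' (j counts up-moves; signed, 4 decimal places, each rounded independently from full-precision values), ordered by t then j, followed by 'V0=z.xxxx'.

No-arbitrage ⇒ martingale measure with p* = (R−d)/(u−d) = 0.9062.
Terminal values V(4,·): V(4,0)=144.7796, V(4,1)=126.9117, V(4,2)=90.2970, V(4,3)=15.2670, V(4,4)=0.0000
Node (3,0) S=27.9187: V=(p*·126.9117+(1−p*)·144.7796)/1.19=108.0561; Δ=(126.9117−144.7796)/(34.8983−17.0304)=-1.0000; B=V−Δ·S=135.9748
Node (3,1) S=57.2104: V=(p*·90.2970+(1−p*)·126.9117)/1.19=78.7644; Δ=(90.2970−126.9117)/(71.5130−34.8983)=-1.0000; B=V−Δ·S=135.9748
Node (3,2) S=117.2344: V=(p*·15.2670+(1−p*)·90.2970)/1.19=18.7404; Δ=(15.2670−90.2970)/(146.5430−71.5130)=-1.0000; B=V−Δ·S=135.9748
Node (3,3) S=240.2344: V=(p*·0.0000+(1−p*)·15.2670)/1.19=1.2028; Δ=(0.0000−15.2670)/(300.2930−146.5430)=-0.0993; B=V−Δ·S=25.0575
Node (2,0) S=45.7683: V=(p*·78.7644+(1−p*)·108.0561)/1.19=68.4962; Δ=(78.7644−108.0561)/(57.2104−27.9187)=-1.0000; B=V−Δ·S=114.2645
Node (2,1) S=93.7875: V=(p*·18.7404+(1−p*)·78.7644)/1.19=20.4770; Δ=(18.7404−78.7644)/(117.2344−57.2104)=-1.0000; B=V−Δ·S=114.2645
Node (2,2) S=192.1875: V=(p*·1.2028+(1−p*)·18.7404)/1.19=2.3924; Δ=(1.2028−18.7404)/(240.2344−117.2344)=-0.1426; B=V−Δ·S=29.7950
Node (1,0) S=75.0300: V=(p*·20.4770+(1−p*)·68.4962)/1.19=20.9906; Δ=(20.4770−68.4962)/(93.7875−45.7683)=-1.0000; B=V−Δ·S=96.0206
Node (1,1) S=153.7500: V=(p*·2.3924+(1−p*)·20.4770)/1.19=3.4351; Δ=(2.3924−20.4770)/(192.1875−93.7875)=-0.1838; B=V−Δ·S=31.6924
Node (0,0) S=123.0000: V=(p*·3.4351+(1−p*)·20.9906)/1.19=4.2697; Δ=(3.4351−20.9906)/(153.7500−75.0300)=-0.2230; B=V−Δ·S=31.7002
Check: Δ(0,0)·S0 + B(0,0) = 4.2697 = V0.

(0,0): Delta=-0.2230 Bond=31.7002
(1,0): Delta=-1.0000 Bond=96.0206
(1,1): Delta=-0.1838 Bond=31.6924
(2,0): Delta=-1.0000 Bond=114.2645
(2,1): Delta=-1.0000 Bond=114.2645
(2,2): Delta=-0.1426 Bond=29.7950
(3,0): Delta=-1.0000 Bond=135.9748
(3,1): Delta=-1.0000 Bond=135.9748
(3,2): Delta=-1.0000 Bond=135.9748
(3,3): Delta=-0.0993 Bond=25.0575
V0=4.2697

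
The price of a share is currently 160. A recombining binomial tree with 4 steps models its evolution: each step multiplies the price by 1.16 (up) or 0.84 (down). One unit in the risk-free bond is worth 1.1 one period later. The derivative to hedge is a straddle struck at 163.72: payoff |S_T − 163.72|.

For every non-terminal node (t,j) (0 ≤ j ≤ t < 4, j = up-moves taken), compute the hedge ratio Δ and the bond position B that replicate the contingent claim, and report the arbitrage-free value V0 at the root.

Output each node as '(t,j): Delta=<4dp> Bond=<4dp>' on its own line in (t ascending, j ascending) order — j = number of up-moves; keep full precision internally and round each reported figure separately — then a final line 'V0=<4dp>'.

Since d<R<u, set p* = (R−d)/(u−d) = 0.8125; price each node as the discounted p*-expectation of its children.
At expiry t=4: V(4,0)=84.0606, V(4,1)=53.7141, V(4,2)=11.8071, V(4,3)=46.0644, V(4,4)=125.9823
Node (3,0) S=94.8326: V=(p*·53.7141+(1−p*)·84.0606)/1.1=54.0037; Δ=(53.7141−84.0606)/(110.0059−79.6594)=-1.0000; B=V−Δ·S=148.8364
Node (3,1) S=130.9594: V=(p*·11.8071+(1−p*)·53.7141)/1.1=17.8770; Δ=(11.8071−53.7141)/(151.9129−110.0059)=-1.0000; B=V−Δ·S=148.8364
Node (3,2) S=180.8486: V=(p*·46.0644+(1−p*)·11.8071)/1.1=36.0374; Δ=(46.0644−11.8071)/(209.7844−151.9129)=0.5920; B=V−Δ·S=-71.0166
Node (3,3) S=249.7434: V=(p*·125.9823+(1−p*)·46.0644)/1.1=100.9070; Δ=(125.9823−46.0644)/(289.7023−209.7844)=1.0000; B=V−Δ·S=-148.8364
Node (2,0) S=112.8960: V=(p*·17.8770+(1−p*)·54.0037)/1.1=22.4098; Δ=(17.8770−54.0037)/(130.9594−94.8326)=-1.0000; B=V−Δ·S=135.3058
Node (2,1) S=155.9040: V=(p*·36.0374+(1−p*)·17.8770)/1.1=29.6658; Δ=(36.0374−17.8770)/(180.8486−130.9594)=0.3640; B=V−Δ·S=-27.0856
Node (2,2) S=215.2960: V=(p*·100.9070+(1−p*)·36.0374)/1.1=80.6763; Δ=(100.9070−36.0374)/(249.7434−180.8486)=0.9416; B=V−Δ·S=-122.0410
Node (1,0) S=134.4000: V=(p*·29.6658+(1−p*)·22.4098)/1.1=25.7321; Δ=(29.6658−22.4098)/(155.9040−112.8960)=0.1687; B=V−Δ·S=3.0571
Node (1,1) S=185.6000: V=(p*·80.6763+(1−p*)·29.6658)/1.1=64.6471; Δ=(80.6763−29.6658)/(215.2960−155.9040)=0.8589; B=V−Δ·S=-94.7608
Node (0,0) S=160.0000: V=(p*·64.6471+(1−p*)·25.7321)/1.1=52.1369; Δ=(64.6471−25.7321)/(185.6000−134.4000)=0.7601; B=V−Δ·S=-69.4727
Self-financing check: at every node Δ·S+B equals the discounted successor values.

(0,0): Delta=0.7601 Bond=-69.4727
(1,0): Delta=0.1687 Bond=3.0571
(1,1): Delta=0.8589 Bond=-94.7608
(2,0): Delta=-1.0000 Bond=135.3058
(2,1): Delta=0.3640 Bond=-27.0856
(2,2): Delta=0.9416 Bond=-122.0410
(3,0): Delta=-1.0000 Bond=148.8364
(3,1): Delta=-1.0000 Bond=148.8364
(3,2): Delta=0.5920 Bond=-71.0166
(3,3): Delta=1.0000 Bond=-148.8364
V0=52.1369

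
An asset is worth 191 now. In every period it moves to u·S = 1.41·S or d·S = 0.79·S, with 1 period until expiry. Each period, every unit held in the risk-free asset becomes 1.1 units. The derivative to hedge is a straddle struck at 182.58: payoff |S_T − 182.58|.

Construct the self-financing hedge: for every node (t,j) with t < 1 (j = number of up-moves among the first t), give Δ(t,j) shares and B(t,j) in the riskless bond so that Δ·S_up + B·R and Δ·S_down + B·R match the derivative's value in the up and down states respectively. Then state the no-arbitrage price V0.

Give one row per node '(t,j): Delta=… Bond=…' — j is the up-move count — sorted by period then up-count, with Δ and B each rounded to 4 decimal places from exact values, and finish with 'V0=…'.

(0,0): Delta=0.4648 Bond=-34.9469
V0=53.8273

Under the risk-neutral measure, an up-move has probability p* = (R−d)/(u−d) = 0.5000 and values discount at R = 1.1.
Terminal payoffs: V(1,0)=31.6900, V(1,1)=86.7300
(0,0): S=191.0000. Δ = (V_up−V_dn)/(S_up−S_dn) = (86.7300−31.6900)/(269.3100−150.8900) = 0.4648. V = [p*·86.7300 + (1−p*)·31.6900]/1.1 = 53.8273. B = V − Δ·S = -34.9469.
Each (Δ,B) replicates both successor values, so the strategy is self-financing and V0 is arbitrage-free.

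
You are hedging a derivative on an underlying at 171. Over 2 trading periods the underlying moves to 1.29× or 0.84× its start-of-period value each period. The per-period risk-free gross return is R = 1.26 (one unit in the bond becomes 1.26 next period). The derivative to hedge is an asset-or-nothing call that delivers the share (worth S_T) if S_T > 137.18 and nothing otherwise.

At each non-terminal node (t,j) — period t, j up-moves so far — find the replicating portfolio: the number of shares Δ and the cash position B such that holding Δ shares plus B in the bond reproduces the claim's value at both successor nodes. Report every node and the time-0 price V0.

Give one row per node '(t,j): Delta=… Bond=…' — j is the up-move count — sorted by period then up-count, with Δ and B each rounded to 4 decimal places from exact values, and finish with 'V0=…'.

Since d<R<u, set p* = (R−d)/(u−d) = 0.9333; price each node as the discounted p*-expectation of its children.
Payoff layer (t=2): V(2,0)=0.0000, V(2,1)=185.2956, V(2,2)=284.5611
  t=1,j=0: stock 143.6400 → up 185.2956 (V=185.2956), down 120.6576 (V=0.0000). Price 137.2560; hedge Δ=2.8667, bond B=-274.5120.
  t=1,j=1: stock 220.5900 → up 284.5611 (V=284.5611), down 185.2956 (V=185.2956). Price 220.5900; hedge Δ=1.0000, bond B=0.0000.
  t=0,j=0: stock 171.0000 → up 220.5900 (V=220.5900), down 143.6400 (V=137.2560). Price 170.6622; hedge Δ=1.0830, bond B=-14.5244.
Check: Δ(0,0)·S0 + B(0,0) = 170.6622 = V0.

(0,0): Delta=1.0830 Bond=-14.5244
(1,0): Delta=2.8667 Bond=-274.5120
(1,1): Delta=1.0000 Bond=0.0000
V0=170.6622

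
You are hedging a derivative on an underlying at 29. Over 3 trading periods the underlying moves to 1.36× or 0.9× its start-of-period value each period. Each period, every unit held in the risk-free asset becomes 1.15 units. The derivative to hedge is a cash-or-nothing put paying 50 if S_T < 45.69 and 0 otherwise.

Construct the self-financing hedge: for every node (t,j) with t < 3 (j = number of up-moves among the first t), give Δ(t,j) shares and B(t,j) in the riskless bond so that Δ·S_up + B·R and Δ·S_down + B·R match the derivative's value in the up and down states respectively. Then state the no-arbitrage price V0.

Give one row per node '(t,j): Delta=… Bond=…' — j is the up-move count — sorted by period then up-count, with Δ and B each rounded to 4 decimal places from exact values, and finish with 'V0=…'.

(0,0): Delta=-1.4063 Bond=55.0833
(1,0): Delta=-1.9681 Bond=78.0086
(1,1): Delta=-1.0941 Bond=51.0290
(2,0): Delta=0.0000 Bond=43.4783
(2,1): Delta=-3.0622 Bond=128.5444
(2,2): Delta=0.0000 Bond=0.0000
V0=14.2992

Risk-neutral probability p* = (R−d)/(u−d) = (1.15−0.9)/(1.36−0.9) = 0.5435.
Terminal payoffs: V(3,0)=50.0000, V(3,1)=50.0000, V(3,2)=0.0000, V(3,3)=0.0000
(2,0): S=23.4900. Δ = (V_up−V_dn)/(S_up−S_dn) = (50.0000−50.0000)/(31.9464−21.1410) = 0.0000. V = [p*·50.0000 + (1−p*)·50.0000]/1.15 = 43.4783. B = V − Δ·S = 43.4783.
(2,1): S=35.4960. Δ = (V_up−V_dn)/(S_up−S_dn) = (0.0000−50.0000)/(48.2746−31.9464) = -3.0622. V = [p*·0.0000 + (1−p*)·50.0000]/1.15 = 19.8488. B = V − Δ·S = 128.5444.
(2,2): S=53.6384. Δ = (V_up−V_dn)/(S_up−S_dn) = (0.0000−0.0000)/(72.9482−48.2746) = 0.0000. V = [p*·0.0000 + (1−p*)·0.0000]/1.15 = 0.0000. B = V − Δ·S = 0.0000.
(1,0): S=26.1000. Δ = (V_up−V_dn)/(S_up−S_dn) = (19.8488−43.4783)/(35.4960−23.4900) = -1.9681. V = [p*·19.8488 + (1−p*)·43.4783]/1.15 = 26.6401. B = V − Δ·S = 78.0086.
(1,1): S=39.4400. Δ = (V_up−V_dn)/(S_up−S_dn) = (0.0000−19.8488)/(53.6384−35.4960) = -1.0941. V = [p*·0.0000 + (1−p*)·19.8488]/1.15 = 7.8795. B = V − Δ·S = 51.0290.
(0,0): S=29.0000. Δ = (V_up−V_dn)/(S_up−S_dn) = (7.8795−26.6401)/(39.4400−26.1000) = -1.4063. V = [p*·7.8795 + (1−p*)·26.6401]/1.15 = 14.2992. B = V − Δ·S = 55.0833.
Check: Δ(0,0)·S0 + B(0,0) = 14.2992 = V0.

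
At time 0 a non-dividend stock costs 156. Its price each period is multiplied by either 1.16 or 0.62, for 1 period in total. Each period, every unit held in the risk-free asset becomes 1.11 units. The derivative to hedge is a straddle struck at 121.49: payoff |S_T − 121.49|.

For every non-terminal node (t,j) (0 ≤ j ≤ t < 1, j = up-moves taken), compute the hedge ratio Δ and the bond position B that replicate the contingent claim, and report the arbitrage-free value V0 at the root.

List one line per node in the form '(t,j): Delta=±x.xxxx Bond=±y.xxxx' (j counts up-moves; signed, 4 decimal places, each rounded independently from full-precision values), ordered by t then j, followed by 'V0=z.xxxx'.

The replicating-portfolio and risk-neutral prices coincide; use p* = (1.11−0.62)/(1.16−0.62) = 0.9074 for the latter.
Terminal values V(1,·): V(1,0)=24.7700, V(1,1)=59.4700
(0,0): S=156.0000. Δ = (V_up−V_dn)/(S_up−S_dn) = (59.4700−24.7700)/(180.9600−96.7200) = 0.4119. V = [p*·59.4700 + (1−p*)·24.7700]/1.11 = 50.6820. B = V − Δ·S = -13.5772.
Check: Δ(0,0)·S0 + B(0,0) = 50.6820 = V0.

(0,0): Delta=0.4119 Bond=-13.5772
V0=50.6820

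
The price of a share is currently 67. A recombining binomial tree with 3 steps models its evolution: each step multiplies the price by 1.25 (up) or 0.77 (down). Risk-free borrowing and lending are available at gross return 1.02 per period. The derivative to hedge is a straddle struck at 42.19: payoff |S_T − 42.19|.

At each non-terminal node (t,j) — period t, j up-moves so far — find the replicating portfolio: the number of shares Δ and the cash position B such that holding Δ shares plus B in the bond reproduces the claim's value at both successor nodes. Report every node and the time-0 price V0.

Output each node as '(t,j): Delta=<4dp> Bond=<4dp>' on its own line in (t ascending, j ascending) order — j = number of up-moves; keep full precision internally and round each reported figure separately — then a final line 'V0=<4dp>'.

(0,0): Delta=0.8408 Bond=-26.6824
(1,0): Delta=0.5598 Bond=-12.7207
(1,1): Delta=1.0000 Bond=-40.5517
(2,0): Delta=-0.2170 Bond=17.8810
(2,1): Delta=1.0000 Bond=-41.3627
(2,2): Delta=1.0000 Bond=-41.3627
V0=29.6491

Under the risk-neutral measure, an up-move has probability p* = (R−d)/(u−d) = 0.5208 and values discount at R = 1.02.
At expiry t=3: V(3,0)=11.6023, V(3,1)=7.4654, V(3,2)=38.4194, V(3,3)=88.6694
(2,0): S=39.7243. Δ = (V_up−V_dn)/(S_up−S_dn) = (7.4654−11.6023)/(49.6554−30.5877) = -0.2170. V = [p*·7.4654 + (1−p*)·11.6023]/1.02 = 9.2624. B = V − Δ·S = 17.8810.
(2,1): S=64.4875. Δ = (V_up−V_dn)/(S_up−S_dn) = (38.4194−7.4654)/(80.6094−49.6554) = 1.0000. V = [p*·38.4194 + (1−p*)·7.4654]/1.02 = 23.1248. B = V − Δ·S = -41.3627.
(2,2): S=104.6875. Δ = (V_up−V_dn)/(S_up−S_dn) = (88.6694−38.4194)/(130.8594−80.6094) = 1.0000. V = [p*·88.6694 + (1−p*)·38.4194]/1.02 = 63.3248. B = V − Δ·S = -41.3627.
(1,0): S=51.5900. Δ = (V_up−V_dn)/(S_up−S_dn) = (23.1248−9.2624)/(64.4875−39.7243) = 0.5598. V = [p*·23.1248 + (1−p*)·9.2624]/1.02 = 16.1592. B = V − Δ·S = -12.7207.
(1,1): S=83.7500. Δ = (V_up−V_dn)/(S_up−S_dn) = (63.3248−23.1248)/(104.6875−64.4875) = 1.0000. V = [p*·63.3248 + (1−p*)·23.1248]/1.02 = 43.1983. B = V − Δ·S = -40.5517.
(0,0): S=67.0000. Δ = (V_up−V_dn)/(S_up−S_dn) = (43.1983−16.1592)/(83.7500−51.5900) = 0.8408. V = [p*·43.1983 + (1−p*)·16.1592]/1.02 = 29.6491. B = V − Δ·S = -26.6824.
Root portfolio cost Δ·67+B reproduces V0=29.6491.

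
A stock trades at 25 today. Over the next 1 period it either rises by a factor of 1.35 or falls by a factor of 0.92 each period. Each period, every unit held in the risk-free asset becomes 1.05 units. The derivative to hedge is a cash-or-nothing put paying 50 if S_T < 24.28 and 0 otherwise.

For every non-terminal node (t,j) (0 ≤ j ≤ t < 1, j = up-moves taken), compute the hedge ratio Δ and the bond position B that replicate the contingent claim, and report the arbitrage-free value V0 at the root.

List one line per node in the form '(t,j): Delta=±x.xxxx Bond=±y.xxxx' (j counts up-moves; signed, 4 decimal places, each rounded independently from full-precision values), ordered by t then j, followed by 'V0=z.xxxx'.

Since d<R<u, set p* = (R−d)/(u−d) = 0.3023; price each node as the discounted p*-expectation of its children.
Terminal values V(1,·): V(1,0)=50.0000, V(1,1)=0.0000
Node (0,0) S=25.0000: V=(p*·0.0000+(1−p*)·50.0000)/1.05=33.2226; Δ=(0.0000−50.0000)/(33.7500−23.0000)=-4.6512; B=V−Δ·S=149.5017
Each (Δ,B) replicates both successor values, so the strategy is self-financing and V0 is arbitrage-free.

(0,0): Delta=-4.6512 Bond=149.5017
V0=33.2226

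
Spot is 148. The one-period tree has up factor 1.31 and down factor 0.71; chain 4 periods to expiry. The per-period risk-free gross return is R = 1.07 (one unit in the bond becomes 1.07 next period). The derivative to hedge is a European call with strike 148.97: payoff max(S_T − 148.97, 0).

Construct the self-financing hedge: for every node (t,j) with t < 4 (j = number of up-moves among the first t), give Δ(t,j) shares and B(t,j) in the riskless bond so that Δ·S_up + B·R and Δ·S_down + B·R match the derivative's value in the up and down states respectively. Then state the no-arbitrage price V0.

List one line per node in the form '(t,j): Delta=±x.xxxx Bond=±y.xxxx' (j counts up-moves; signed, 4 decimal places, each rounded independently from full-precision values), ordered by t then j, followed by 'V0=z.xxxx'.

(0,0): Delta=0.7429 Bond=-58.5785
(1,0): Delta=0.4352 Bond=-30.3438
(1,1): Delta=0.8541 Bond=-84.2359
(2,0): Delta=0.0000 Bond=0.0000
(2,1): Delta=0.5924 Bond=-54.1132
(2,2): Delta=0.9486 Bond=-114.1452
(3,0): Delta=0.0000 Bond=0.0000
(3,1): Delta=0.0000 Bond=0.0000
(3,2): Delta=0.8065 Bond=-96.5018
(3,3): Delta=1.0000 Bond=-139.2243
V0=51.3717

Under the risk-neutral measure, an up-move has probability p* = (R−d)/(u−d) = 0.6000 and values discount at R = 1.07.
At expiry t=4: V(4,0)=0.0000, V(4,1)=0.0000, V(4,2)=0.0000, V(4,3)=87.2594, V(4,4)=286.8899
(3,0): S=52.9708. Δ = (V_up−V_dn)/(S_up−S_dn) = (0.0000−0.0000)/(69.3918−37.6093) = 0.0000. V = [p*·0.0000 + (1−p*)·0.0000]/1.07 = 0.0000. B = V − Δ·S = 0.0000.
(3,1): S=97.7349. Δ = (V_up−V_dn)/(S_up−S_dn) = (0.0000−0.0000)/(128.0327−69.3918) = 0.0000. V = [p*·0.0000 + (1−p*)·0.0000]/1.07 = 0.0000. B = V − Δ·S = 0.0000.
(3,2): S=180.3278. Δ = (V_up−V_dn)/(S_up−S_dn) = (87.2594−0.0000)/(236.2294−128.0327) = 0.8065. V = [p*·87.2594 + (1−p*)·0.0000]/1.07 = 48.9305. B = V − Δ·S = -96.5018.
(3,3): S=332.7175. Δ = (V_up−V_dn)/(S_up−S_dn) = (286.8899−87.2594)/(435.8599−236.2294) = 1.0000. V = [p*·286.8899 + (1−p*)·87.2594]/1.07 = 193.4932. B = V − Δ·S = -139.2243.
(2,0): S=74.6068. Δ = (V_up−V_dn)/(S_up−S_dn) = (0.0000−0.0000)/(97.7349−52.9708) = 0.0000. V = [p*·0.0000 + (1−p*)·0.0000]/1.07 = 0.0000. B = V − Δ·S = 0.0000.
(2,1): S=137.6548. Δ = (V_up−V_dn)/(S_up−S_dn) = (48.9305−0.0000)/(180.3278−97.7349) = 0.5924. V = [p*·48.9305 + (1−p*)·0.0000]/1.07 = 27.4377. B = V − Δ·S = -54.1132.
(2,2): S=253.9828. Δ = (V_up−V_dn)/(S_up−S_dn) = (193.4932−48.9305)/(332.7175−180.3278) = 0.9486. V = [p*·193.4932 + (1−p*)·48.9305]/1.07 = 126.7926. B = V − Δ·S = -114.1452.
(1,0): S=105.0800. Δ = (V_up−V_dn)/(S_up−S_dn) = (27.4377−0.0000)/(137.6548−74.6068) = 0.4352. V = [p*·27.4377 + (1−p*)·0.0000]/1.07 = 15.3856. B = V − Δ·S = -30.3438.
(1,1): S=193.8800. Δ = (V_up−V_dn)/(S_up−S_dn) = (126.7926−27.4377)/(253.9828−137.6548) = 0.8541. V = [p*·126.7926 + (1−p*)·27.4377]/1.07 = 81.3557. B = V − Δ·S = -84.2359.
(0,0): S=148.0000. Δ = (V_up−V_dn)/(S_up−S_dn) = (81.3557−15.3856)/(193.8800−105.0800) = 0.7429. V = [p*·81.3557 + (1−p*)·15.3856]/1.07 = 51.3717. B = V − Δ·S = -58.5785.
Check: Δ(0,0)·S0 + B(0,0) = 51.3717 = V0.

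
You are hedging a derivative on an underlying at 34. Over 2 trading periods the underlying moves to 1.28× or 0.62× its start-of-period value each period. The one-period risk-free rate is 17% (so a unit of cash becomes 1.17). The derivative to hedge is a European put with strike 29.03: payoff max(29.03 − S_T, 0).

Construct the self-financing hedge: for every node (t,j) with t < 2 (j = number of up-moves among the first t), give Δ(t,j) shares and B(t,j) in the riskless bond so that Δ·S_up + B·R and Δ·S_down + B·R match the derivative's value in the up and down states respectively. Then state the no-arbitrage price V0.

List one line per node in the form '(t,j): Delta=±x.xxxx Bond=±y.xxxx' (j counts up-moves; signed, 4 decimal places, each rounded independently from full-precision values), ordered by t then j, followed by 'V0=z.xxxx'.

(0,0): Delta=-0.1533 Bond=5.9519
(1,0): Delta=-1.0000 Bond=24.8120
(1,1): Delta=-0.0713 Bond=3.3941
V0=0.7394

The replicating-portfolio and risk-neutral prices coincide; use p* = (1.17−0.62)/(1.28−0.62) = 0.8333 for the latter.
Payoff layer (t=2): V(2,0)=15.9604, V(2,1)=2.0476, V(2,2)=0.0000
(1,0): S=21.0800. Δ = (V_up−V_dn)/(S_up−S_dn) = (2.0476−15.9604)/(26.9824−13.0696) = -1.0000. V = [p*·2.0476 + (1−p*)·15.9604]/1.17 = 3.7320. B = V − Δ·S = 24.8120.
(1,1): S=43.5200. Δ = (V_up−V_dn)/(S_up−S_dn) = (0.0000−2.0476)/(55.7056−26.9824) = -0.0713. V = [p*·0.0000 + (1−p*)·2.0476]/1.17 = 0.2917. B = V − Δ·S = 3.3941.
(0,0): S=34.0000. Δ = (V_up−V_dn)/(S_up−S_dn) = (0.2917−3.7320)/(43.5200−21.0800) = -0.1533. V = [p*·0.2917 + (1−p*)·3.7320]/1.17 = 0.7394. B = V − Δ·S = 5.9519.
Root portfolio cost Δ·34+B reproduces V0=0.7394.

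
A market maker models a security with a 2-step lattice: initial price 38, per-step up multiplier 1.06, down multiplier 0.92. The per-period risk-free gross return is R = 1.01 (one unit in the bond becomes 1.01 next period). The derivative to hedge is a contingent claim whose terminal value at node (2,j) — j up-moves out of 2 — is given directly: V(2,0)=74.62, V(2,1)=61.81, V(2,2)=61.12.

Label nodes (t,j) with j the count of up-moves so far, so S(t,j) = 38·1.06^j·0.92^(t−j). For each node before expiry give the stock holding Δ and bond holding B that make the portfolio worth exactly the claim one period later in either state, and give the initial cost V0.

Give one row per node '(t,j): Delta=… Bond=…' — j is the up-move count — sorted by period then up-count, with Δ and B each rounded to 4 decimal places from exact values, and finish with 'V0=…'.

Under the risk-neutral measure, an up-move has probability p* = (R−d)/(u−d) = 0.6429 and values discount at R = 1.01.
Payoff layer (t=2): V(2,0)=74.6200, V(2,1)=61.8100, V(2,2)=61.1200
Node (1,0) S=34.9600: V=(p*·61.8100+(1−p*)·74.6200)/1.01=65.7277; Δ=(61.8100−74.6200)/(37.0576−32.1632)=-2.6173; B=V−Δ·S=157.2277
Node (1,1) S=40.2800: V=(p*·61.1200+(1−p*)·61.8100)/1.01=60.7588; Δ=(61.1200−61.8100)/(42.6968−37.0576)=-0.1224; B=V−Δ·S=65.6874
Node (0,0) S=38.0000: V=(p*·60.7588+(1−p*)·65.7277)/1.01=61.9143; Δ=(60.7588−65.7277)/(40.2800−34.9600)=-0.9340; B=V−Δ·S=97.4063
Check: Δ(0,0)·S0 + B(0,0) = 61.9143 = V0.

(0,0): Delta=-0.9340 Bond=97.4063
(1,0): Delta=-2.6173 Bond=157.2277
(1,1): Delta=-0.1224 Bond=65.6874
V0=61.9143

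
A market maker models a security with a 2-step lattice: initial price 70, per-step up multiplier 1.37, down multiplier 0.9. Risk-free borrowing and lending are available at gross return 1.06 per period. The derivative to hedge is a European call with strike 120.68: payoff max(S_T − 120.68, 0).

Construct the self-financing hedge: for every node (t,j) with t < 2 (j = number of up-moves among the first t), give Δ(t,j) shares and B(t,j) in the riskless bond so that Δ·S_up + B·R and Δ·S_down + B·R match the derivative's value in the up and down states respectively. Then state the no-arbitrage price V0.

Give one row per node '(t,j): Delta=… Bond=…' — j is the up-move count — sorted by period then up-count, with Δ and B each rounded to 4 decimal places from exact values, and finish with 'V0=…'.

The replicating-portfolio and risk-neutral prices coincide; use p* = (1.06−0.9)/(1.37−0.9) = 0.3404 for the latter.
Payoff layer (t=2): V(2,0)=0.0000, V(2,1)=0.0000, V(2,2)=10.7030
(1,0): S=63.0000. Δ = (V_up−V_dn)/(S_up−S_dn) = (0.0000−0.0000)/(86.3100−56.7000) = 0.0000. V = [p*·0.0000 + (1−p*)·0.0000]/1.06 = 0.0000. B = V − Δ·S = 0.0000.
(1,1): S=95.9000. Δ = (V_up−V_dn)/(S_up−S_dn) = (10.7030−0.0000)/(131.3830−86.3100) = 0.2375. V = [p*·10.7030 + (1−p*)·0.0000]/1.06 = 3.4373. B = V − Δ·S = -19.3350.
(0,0): S=70.0000. Δ = (V_up−V_dn)/(S_up−S_dn) = (3.4373−0.0000)/(95.9000−63.0000) = 0.1045. V = [p*·3.4373 + (1−p*)·0.0000]/1.06 = 1.1039. B = V − Δ·S = -6.2096.
Check: Δ(0,0)·S0 + B(0,0) = 1.1039 = V0.

(0,0): Delta=0.1045 Bond=-6.2096
(1,0): Delta=0.0000 Bond=0.0000
(1,1): Delta=0.2375 Bond=-19.3350
V0=1.1039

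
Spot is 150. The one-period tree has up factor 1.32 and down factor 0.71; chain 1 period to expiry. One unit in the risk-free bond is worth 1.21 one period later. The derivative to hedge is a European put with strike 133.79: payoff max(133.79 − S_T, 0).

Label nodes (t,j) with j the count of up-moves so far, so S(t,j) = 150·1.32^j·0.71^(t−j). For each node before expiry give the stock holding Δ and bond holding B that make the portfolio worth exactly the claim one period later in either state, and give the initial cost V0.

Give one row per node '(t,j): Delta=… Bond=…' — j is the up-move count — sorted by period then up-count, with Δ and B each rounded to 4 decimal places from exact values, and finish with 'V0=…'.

Under the risk-neutral measure, an up-move has probability p* = (R−d)/(u−d) = 0.8197 and values discount at R = 1.21.
Terminal values V(1,·): V(1,0)=27.2900, V(1,1)=0.0000
(0,0): S=150.0000. Δ = (V_up−V_dn)/(S_up−S_dn) = (0.0000−27.2900)/(198.0000−106.5000) = -0.2983. V = [p*·0.0000 + (1−p*)·27.2900]/1.21 = 4.0671. B = V − Δ·S = 48.8048.
Check: Δ(0,0)·S0 + B(0,0) = 4.0671 = V0.

(0,0): Delta=-0.2983 Bond=48.8048
V0=4.0671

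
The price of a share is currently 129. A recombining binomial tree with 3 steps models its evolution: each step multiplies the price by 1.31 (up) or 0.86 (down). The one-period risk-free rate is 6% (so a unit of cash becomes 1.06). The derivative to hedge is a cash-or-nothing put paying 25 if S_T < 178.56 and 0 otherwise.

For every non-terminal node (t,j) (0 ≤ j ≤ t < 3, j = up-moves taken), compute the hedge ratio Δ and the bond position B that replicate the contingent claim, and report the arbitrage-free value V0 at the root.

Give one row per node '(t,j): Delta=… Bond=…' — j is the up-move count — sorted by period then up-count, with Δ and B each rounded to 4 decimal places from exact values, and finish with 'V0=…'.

The replicating-portfolio and risk-neutral prices coincide; use p* = (1.06−0.86)/(1.31−0.86) = 0.4444 for the latter.
Payoff layer (t=3): V(3,0)=25.0000, V(3,1)=25.0000, V(3,2)=0.0000, V(3,3)=0.0000
(2,0): S=95.4084. Δ = (V_up−V_dn)/(S_up−S_dn) = (25.0000−25.0000)/(124.9850−82.0512) = 0.0000. V = [p*·25.0000 + (1−p*)·25.0000]/1.06 = 23.5849. B = V − Δ·S = 23.5849.
(2,1): S=145.3314. Δ = (V_up−V_dn)/(S_up−S_dn) = (0.0000−25.0000)/(190.3841−124.9850) = -0.3823. V = [p*·0.0000 + (1−p*)·25.0000]/1.06 = 13.1027. B = V − Δ·S = 68.6583.
(2,2): S=221.3769. Δ = (V_up−V_dn)/(S_up−S_dn) = (0.0000−0.0000)/(290.0037−190.3841) = 0.0000. V = [p*·0.0000 + (1−p*)·0.0000]/1.06 = 0.0000. B = V − Δ·S = 0.0000.
(1,0): S=110.9400. Δ = (V_up−V_dn)/(S_up−S_dn) = (13.1027−23.5849)/(145.3314−95.4084) = -0.2100. V = [p*·13.1027 + (1−p*)·23.5849]/1.06 = 17.8549. B = V − Δ·S = 41.1486.
(1,1): S=168.9900. Δ = (V_up−V_dn)/(S_up−S_dn) = (0.0000−13.1027)/(221.3769−145.3314) = -0.1723. V = [p*·0.0000 + (1−p*)·13.1027]/1.06 = 6.8673. B = V − Δ·S = 35.9844.
(0,0): S=129.0000. Δ = (V_up−V_dn)/(S_up−S_dn) = (6.8673−17.8549)/(168.9900−110.9400) = -0.1893. V = [p*·6.8673 + (1−p*)·17.8549]/1.06 = 12.2372. B = V − Δ·S = 36.6542.
Self-financing check: at every node Δ·S+B equals the discounted successor values.

(0,0): Delta=-0.1893 Bond=36.6542
(1,0): Delta=-0.2100 Bond=41.1486
(1,1): Delta=-0.1723 Bond=35.9844
(2,0): Delta=0.0000 Bond=23.5849
(2,1): Delta=-0.3823 Bond=68.6583
(2,2): Delta=0.0000 Bond=0.0000
V0=12.2372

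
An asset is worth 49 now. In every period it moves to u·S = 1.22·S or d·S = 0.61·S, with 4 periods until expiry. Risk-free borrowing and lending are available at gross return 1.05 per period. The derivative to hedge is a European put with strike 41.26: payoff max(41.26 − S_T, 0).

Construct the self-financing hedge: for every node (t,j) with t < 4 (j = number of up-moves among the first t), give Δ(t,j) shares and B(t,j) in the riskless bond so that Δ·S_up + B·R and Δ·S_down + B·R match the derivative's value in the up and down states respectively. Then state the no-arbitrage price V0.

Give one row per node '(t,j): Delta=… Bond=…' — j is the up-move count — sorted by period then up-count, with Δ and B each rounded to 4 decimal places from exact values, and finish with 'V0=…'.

No-arbitrage ⇒ martingale measure with p* = (R−d)/(u−d) = 0.7213.
Payoff layer (t=4): V(4,0)=34.4755, V(4,1)=27.6911, V(4,2)=14.1222, V(4,3)=0.0000, V(4,4)=0.0000
(3,0): S=11.1221. Δ = (V_up−V_dn)/(S_up−S_dn) = (27.6911−34.4755)/(13.5689−6.7845) = -1.0000. V = [p*·27.6911 + (1−p*)·34.4755]/1.05 = 28.1732. B = V − Δ·S = 39.2952.
(3,1): S=22.2441. Δ = (V_up−V_dn)/(S_up−S_dn) = (14.1222−27.6911)/(27.1378−13.5689) = -1.0000. V = [p*·14.1222 + (1−p*)·27.6911]/1.05 = 17.0511. B = V − Δ·S = 39.2952.
(3,2): S=44.4883. Δ = (V_up−V_dn)/(S_up−S_dn) = (0.0000−14.1222)/(54.2757−27.1378) = -0.5204. V = [p*·0.0000 + (1−p*)·14.1222]/1.05 = 3.7483. B = V − Δ·S = 26.8993.
(3,3): S=88.9766. Δ = (V_up−V_dn)/(S_up−S_dn) = (0.0000−0.0000)/(108.5514−54.2757) = 0.0000. V = [p*·0.0000 + (1−p*)·0.0000]/1.05 = 0.0000. B = V − Δ·S = 0.0000.
(2,0): S=18.2329. Δ = (V_up−V_dn)/(S_up−S_dn) = (17.0511−28.1732)/(22.2441−11.1221) = -1.0000. V = [p*·17.0511 + (1−p*)·28.1732]/1.05 = 19.1911. B = V − Δ·S = 37.4240.
(2,1): S=36.4658. Δ = (V_up−V_dn)/(S_up−S_dn) = (3.7483−17.0511)/(44.4883−22.2441) = -0.5980. V = [p*·3.7483 + (1−p*)·17.0511]/1.05 = 7.1006. B = V − Δ·S = 28.9085.
(2,2): S=72.9316. Δ = (V_up−V_dn)/(S_up−S_dn) = (0.0000−3.7483)/(88.9766−44.4883) = -0.0843. V = [p*·0.0000 + (1−p*)·3.7483]/1.05 = 0.9949. B = V − Δ·S = 7.1396.
(1,0): S=29.8900. Δ = (V_up−V_dn)/(S_up−S_dn) = (7.1006−19.1911)/(36.4658−18.2329) = -0.6631. V = [p*·7.1006 + (1−p*)·19.1911]/1.05 = 9.9715. B = V − Δ·S = 29.7921.
(1,1): S=59.7800. Δ = (V_up−V_dn)/(S_up−S_dn) = (0.9949−7.1006)/(72.9316−36.4658) = -0.1674. V = [p*·0.9949 + (1−p*)·7.1006]/1.05 = 2.5681. B = V − Δ·S = 12.5774.
(0,0): S=49.0000. Δ = (V_up−V_dn)/(S_up−S_dn) = (2.5681−9.9715)/(59.7800−29.8900) = -0.2477. V = [p*·2.5681 + (1−p*)·9.9715]/1.05 = 4.4108. B = V − Δ·S = 16.5476.
Self-financing check: at every node Δ·S+B equals the discounted successor values.

(0,0): Delta=-0.2477 Bond=16.5476
(1,0): Delta=-0.6631 Bond=29.7921
(1,1): Delta=-0.1674 Bond=12.5774
(2,0): Delta=-1.0000 Bond=37.4240
(2,1): Delta=-0.5980 Bond=28.9085
(2,2): Delta=-0.0843 Bond=7.1396
(3,0): Delta=-1.0000 Bond=39.2952
(3,1): Delta=-1.0000 Bond=39.2952
(3,2): Delta=-0.5204 Bond=26.8993
(3,3): Delta=0.0000 Bond=0.0000
V0=4.4108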